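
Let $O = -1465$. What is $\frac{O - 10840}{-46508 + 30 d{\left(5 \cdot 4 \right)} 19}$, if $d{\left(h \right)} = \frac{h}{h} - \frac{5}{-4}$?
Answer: $\frac{24610}{90451} \approx 0.27208$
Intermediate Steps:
$d{\left(h \right)} = \frac{9}{4}$ ($d{\left(h \right)} = 1 - - \frac{5}{4} = 1 + \frac{5}{4} = \frac{9}{4}$)
$\frac{O - 10840}{-46508 + 30 d{\left(5 \cdot 4 \right)} 19} = \frac{-1465 - 10840}{-46508 + 30 \cdot \frac{9}{4} \cdot 19} = \frac{-1465 - 10840}{-46508 + \frac{135}{2} \cdot 19} = - \frac{12305}{-46508 + \frac{2565}{2}} = - \frac{12305}{- \frac{90451}{2}} = \left(-12305\right) \left(- \frac{2}{90451}\right) = \frac{24610}{90451}$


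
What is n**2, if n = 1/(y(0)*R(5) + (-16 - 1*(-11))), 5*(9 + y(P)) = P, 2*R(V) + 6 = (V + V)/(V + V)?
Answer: 4/1225 ≈ 0.0032653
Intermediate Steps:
R(V) = -5/2 (R(V) = -3 + ((V + V)/(V + V))/2 = -3 + ((2*V)/((2*V)))/2 = -3 + ((2*V)*(1/(2*V)))/2 = -3 + (1/2)*1 = -3 + 1/2 = -5/2)
y(P) = -9 + P/5
n = 2/35 (n = 1/((-9 + (1/5)*0)*(-5/2) + (-16 - 1*(-11))) = 1/((-9 + 0)*(-5/2) + (-16 + 11)) = 1/(-9*(-5/2) - 5) = 1/(45/2 - 5) = 1/(35/2) = 2/35 ≈ 0.057143)
n**2 = (2/35)**2 = 4/1225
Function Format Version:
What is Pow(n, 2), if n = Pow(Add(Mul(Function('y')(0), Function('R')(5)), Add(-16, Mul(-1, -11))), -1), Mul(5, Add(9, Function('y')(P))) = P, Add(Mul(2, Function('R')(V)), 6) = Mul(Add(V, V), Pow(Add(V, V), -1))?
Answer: Rational(4, 1225) ≈ 0.0032653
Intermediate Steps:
Function('R')(V) = Rational(-5, 2) (Function('R')(V) = Add(-3, Mul(Rational(1, 2), Mul(Add(V, V), Pow(Add(V, V), -1)))) = Add(-3, Mul(Rational(1, 2), Mul(Mul(2, V), Pow(Mul(2, V), -1)))) = Add(-3, Mul(Rational(1, 2), Mul(Mul(2, V), Mul(Rational(1, 2), Pow(V, -1))))) = Add(-3, Mul(Rational(1, 2), 1)) = Add(-3, Rational(1, 2)) = Rational(-5, 2))
Function('y')(P) = Add(-9, Mul(Rational(1, 5), P))
n = Rational(2, 35) (n = Pow(Add(Mul(Add(-9, Mul(Rational(1, 5), 0)), Rational(-5, 2)), Add(-16, Mul(-1, -11))), -1) = Pow(Add(Mul(Add(-9, 0), Rational(-5, 2)), Add(-16, 11)), -1) = Pow(Add(Mul(-9, Rational(-5, 2)), -5), -1) = Pow(Add(Rational(45, 2), -5), -1) = Pow(Rational(35, 2), -1) = Rational(2, 35) ≈ 0.057143)
Pow(n, 2) = Pow(Rational(2, 35), 2) = Rational(4, 1225)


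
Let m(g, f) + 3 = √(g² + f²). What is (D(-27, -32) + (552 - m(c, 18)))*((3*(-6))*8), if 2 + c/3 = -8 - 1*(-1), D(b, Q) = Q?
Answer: -75312 + 1296*√13 ≈ -70639.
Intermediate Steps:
c = -27 (c = -6 + 3*(-8 - 1*(-1)) = -6 + 3*(-8 + 1) = -6 + 3*(-7) = -6 - 21 = -27)
m(g, f) = -3 + √(f² + g²) (m(g, f) = -3 + √(g² + f²) = -3 + √(f² + g²))
(D(-27, -32) + (552 - m(c, 18)))*((3*(-6))*8) = (-32 + (552 - (-3 + √(18² + (-27)²))))*((3*(-6))*8) = (-32 + (552 - (-3 + √(324 + 729))))*(-18*8) = (-32 + (552 - (-3 + √1053)))*(-144) = (-32 + (552 - (-3 + 9*√13)))*(-144) = (-32 + (552 + (3 - 9*√13)))*(-144) = (-32 + (555 - 9*√13))*(-144) = (523 - 9*√13)*(-144) = -75312 + 1296*√13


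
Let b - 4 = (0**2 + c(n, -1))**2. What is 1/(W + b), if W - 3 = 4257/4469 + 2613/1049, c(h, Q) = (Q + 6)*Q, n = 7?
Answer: 4687981/166158482 ≈ 0.028214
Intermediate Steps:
c(h, Q) = Q*(6 + Q) (c(h, Q) = (6 + Q)*Q = Q*(6 + Q))
W = 30207033/4687981 (W = 3 + (4257/4469 + 2613/1049) = 3 + 16143090/4687981 = 30207033/4687981 ≈ 6.4435)
b = 29 (b = 4 + (0**2 - (6 - 1))**2 = 4 + (0 - 1*5)**2 = 4 + (0 - 5)**2 = 4 + (-5)**2 = 4 + 25 = 29)
1/(W + b) = 1/(30207033/4687981 + 29) = 1/(166158482/4687981) = 4687981/166158482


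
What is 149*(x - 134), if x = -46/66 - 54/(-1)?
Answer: -396787/33 ≈ -12024.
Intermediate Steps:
x = 1759/33 (x = -46*1/66 - 54*(-1) = -23/33 + 54 = 1759/33 ≈ 53.303)
149*(x - 134) = 149*(1759/33 - 134) = 149*(-2663/33) = -396787/33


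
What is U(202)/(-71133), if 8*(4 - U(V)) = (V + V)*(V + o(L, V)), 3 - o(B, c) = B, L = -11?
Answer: 10904/71133 ≈ 0.15329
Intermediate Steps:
o(B, c) = 3 - B
U(V) = 4 - V*(14 + V)/4 (U(V) = 4 - (V + V)*(V + (3 - 1*(-11)))/8 = 4 - 2*V*(V + (3 + 11))/8 = 4 - 2*V*(V + 14)/8 = 4 - 2*V*(14 + V)/8 = 4 - V*(14 + V)/4)
U(202)/(-71133) = (4 - 7/2*202 - 1/4*202**2)/(-71133) = (4 - 707 - 1/4*40804)*(-1/71133) = (4 - 707 - 10201)*(-1/71133) = -10904*(-1/71133) = 10904/71133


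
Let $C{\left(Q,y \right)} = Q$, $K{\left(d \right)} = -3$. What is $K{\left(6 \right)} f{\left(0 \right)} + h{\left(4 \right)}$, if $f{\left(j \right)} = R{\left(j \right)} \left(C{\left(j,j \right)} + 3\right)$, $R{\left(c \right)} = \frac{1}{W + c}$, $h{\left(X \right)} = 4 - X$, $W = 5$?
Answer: $- \frac{9}{5} \approx -1.8$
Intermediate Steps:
$R{\left(c \right)} = \frac{1}{5 + c}$
$f{\left(j \right)} = \frac{3 + j}{5 + j}$ ($f{\left(j \right)} = \frac{j + 3}{5 + j} = \frac{3 + j}{5 + j}$)
$K{\left(6 \right)} f{\left(0 \right)} + h{\left(4 \right)} = - 3 \frac{3 + 0}{5 + 0} + \left(4 - 4\right) = - 3 \cdot \frac{1}{5} \cdot 3 + \left(4 - 4\right) = - 3 \cdot \frac{1}{5} \cdot 3 + 0 = \left(-3\right) \frac{3}{5} + 0 = - \frac{9}{5} + 0 = - \frac{9}{5}$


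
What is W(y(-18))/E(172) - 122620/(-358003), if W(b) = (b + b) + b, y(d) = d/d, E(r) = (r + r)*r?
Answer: 7256254169/21182321504 ≈ 0.34256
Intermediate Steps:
E(r) = 2*r**2 (E(r) = (2*r)*r = 2*r**2)
y(d) = 1
W(b) = 3*b (W(b) = 2*b + b = 3*b)
W(y(-18))/E(172) - 122620/(-358003) = (3*1)/((2*172**2)) - 122620/(-358003) = 3/((2*29584)) - 122620*(-1/358003) = 3/59168 + 122620/358003 = 7256254169/21182321504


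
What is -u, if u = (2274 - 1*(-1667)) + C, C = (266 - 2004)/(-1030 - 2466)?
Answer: -6889737/1748 ≈ -3941.5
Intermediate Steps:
C = 869/1748 (C = -1738/(-3496) = -1738*(-1/3496) = 869/1748 ≈ 0.49714)
u = 6889737/1748 (u = (2274 - 1*(-1667)) + 869/1748 = (2274 + 1667) + 869/1748 = 3941 + 869/1748 = 6889737/1748 ≈ 3941.5)
-u = -1*6889737/1748 = -6889737/1748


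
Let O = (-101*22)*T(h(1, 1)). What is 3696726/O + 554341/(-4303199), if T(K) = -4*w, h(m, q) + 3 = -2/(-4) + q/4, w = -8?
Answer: -724871067679/13907939168 ≈ -52.119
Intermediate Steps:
h(m, q) = -5/2 + q/4 (h(m, q) = -3 + (-2/(-4) + q/4) = -3 + (-2*(-¼) + q*(¼)) = -3 + (½ + q/4) = -5/2 + q/4)
T(K) = 32 (T(K) = -4*(-8) = 32)
O = -71104 (O = -101*22*32 = -2222*32 = -71104)
3696726/O + 554341/(-4303199) = 3696726/(-71104) + 554341/(-4303199) = 3696726*(-1/71104) + 554341*(-1/4303199) = -168033/3232 - 554341/4303199 = -724871067679/13907939168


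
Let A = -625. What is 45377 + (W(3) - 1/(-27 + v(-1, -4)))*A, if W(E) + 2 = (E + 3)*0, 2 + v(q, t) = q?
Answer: 279637/6 ≈ 46606.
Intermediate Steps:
v(q, t) = -2 + q
W(E) = -2 (W(E) = -2 + (E + 3)*0 = -2 + (3 + E)*0 = -2 + 0 = -2)
45377 + (W(3) - 1/(-27 + v(-1, -4)))*A = 45377 + (-2 - 1/(-27 + (-2 - 1)))*(-625) = 45377 + (-2 - 1/(-27 - 3))*(-625) = 45377 + (-2 - 1/(-30))*(-625) = 45377 + (-2 - 1*(-1/30))*(-625) = 45377 + (-2 + 1/30)*(-625) = 45377 - 59/30*(-625) = 45377 + 7375/6 = 279637/6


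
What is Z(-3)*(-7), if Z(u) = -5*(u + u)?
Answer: -210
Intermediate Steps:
Z(u) = -10*u
Z(-3)*(-7) = -10*(-3)*(-7) = 30*(-7) = -210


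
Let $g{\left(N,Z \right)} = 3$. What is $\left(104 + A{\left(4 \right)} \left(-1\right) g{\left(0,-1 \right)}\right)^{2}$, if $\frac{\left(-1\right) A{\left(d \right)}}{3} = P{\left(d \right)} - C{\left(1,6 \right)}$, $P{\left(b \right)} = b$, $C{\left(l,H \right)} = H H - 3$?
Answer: $24649$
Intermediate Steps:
$C{\left(l,H \right)} = -3 + H^{2}$ ($C{\left(l,H \right)} = H^{2} - 3 = -3 + H^{2}$)
$A{\left(d \right)} = 99 - 3 d$ ($A{\left(d \right)} = - 3 \left(d - \left(-3 + 6^{2}\right)\right) = - 3 \left(d - \left(-3 + 36\right)\right) = - 3 \left(d - 33\right) = - 3 \left(-33 + d\right) = 99 - 3 d$)
$\left(104 + A{\left(4 \right)} \left(-1\right) g{\left(0,-1 \right)}\right)^{2} = \left(104 + \left(99 - 12\right) \left(-1\right) 3\right)^{2} = \left(104 + 87 \left(-1\right) 3\right)^{2} = \left(104 - 261\right)^{2} = \left(-157\right)^{2} = 24649$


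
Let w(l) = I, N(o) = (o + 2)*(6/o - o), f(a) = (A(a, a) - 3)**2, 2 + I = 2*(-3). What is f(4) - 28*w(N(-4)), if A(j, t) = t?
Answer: 225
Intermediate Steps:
I = -8 (I = -2 + 2*(-3) = -2 - 6 = -8)
f(a) = (-3 + a)**2 (f(a) = (a - 3)**2 = (-3 + a)**2)
N(o) = (2 + o)*(-o + 6/o)
w(l) = -8
f(4) - 28*w(N(-4)) = (-3 + 4)**2 - 28*(-8) = 1**2 + 224 = 1 + 224 = 225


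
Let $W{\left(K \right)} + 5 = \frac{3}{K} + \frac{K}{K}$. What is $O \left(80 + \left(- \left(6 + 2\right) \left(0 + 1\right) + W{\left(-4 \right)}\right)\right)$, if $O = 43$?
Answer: $\frac{11567}{4} \approx 2891.8$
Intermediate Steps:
$W{\left(K \right)} = -4 + \frac{3}{K}$ ($W{\left(K \right)} = -5 + \left(\frac{3}{K} + \frac{K}{K}\right) = -5 + \left(\frac{3}{K} + 1\right) = -5 + \left(1 + \frac{3}{K}\right) = -4 + \frac{3}{K}$)
$O \left(80 + \left(- \left(6 + 2\right) \left(0 + 1\right) + W{\left(-4 \right)}\right)\right) = 43 \left(80 - \left(4 + \frac{3}{4} + \left(6 + 2\right) \left(0 + 1\right)\right)\right) = 43 \left(80 + \left(- 8 \cdot 1 + \left(-4 + 3 \left(- \frac{1}{4}\right)\right)\right)\right) = 43 \left(80 - \frac{51}{4}\right) = 43 \cdot \frac{269}{4} = \frac{11567}{4}$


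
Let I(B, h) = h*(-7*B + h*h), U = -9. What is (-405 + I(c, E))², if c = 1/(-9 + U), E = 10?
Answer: 29052100/81 ≈ 3.5867e+5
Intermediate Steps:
c = -1/18 (c = 1/(-9 - 9) = 1/(-18) = -1/18 ≈ -0.055556)
I(B, h) = h*(h² - 7*B) (I(B, h) = h*(-7*B + h²) = h*(h² - 7*B))
(-405 + I(c, E))² = (-405 + 10*(10² - 7*(-1/18)))² = (-405 + 10*(100 + 7/18))² = (-405 + 10*(1807/18))² = (-405 + 9035/9)² = (5390/9)² = 29052100/81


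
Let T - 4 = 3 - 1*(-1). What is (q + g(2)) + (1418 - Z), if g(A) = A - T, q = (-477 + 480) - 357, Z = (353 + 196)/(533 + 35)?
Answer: 600395/568 ≈ 1057.0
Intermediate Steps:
Z = 549/568 ≈ 0.96655
T = 8 (T = 4 + (3 - 1*(-1)) = 4 + (3 + 1) = 4 + 4 = 8)
q = -354 (q = 3 - 357 = -354)
g(A) = -8 + A (g(A) = A - 1*8 = A - 8 = -8 + A)
(q + g(2)) + (1418 - Z) = (-354 + (-8 + 2)) + (1418 - 1*549/568) = (-354 - 6) + (1418 - 549/568) = -360 + 804875/568 = 600395/568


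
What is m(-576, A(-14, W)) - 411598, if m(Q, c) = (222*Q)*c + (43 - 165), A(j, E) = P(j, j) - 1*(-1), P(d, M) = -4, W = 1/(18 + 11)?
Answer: -28104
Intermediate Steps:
W = 1/29 ≈ 0.034483
A(j, E) = -3 (A(j, E) = -4 - 1*(-1) = -4 + 1 = -3)
m(Q, c) = -122 + 222*Q*c (m(Q, c) = 222*Q*c - 122 = -122 + 222*Q*c)
m(-576, A(-14, W)) - 411598 = (-122 + 222*(-576)*(-3)) - 411598 = (-122 + 383616) - 411598 = 383494 - 411598 = -28104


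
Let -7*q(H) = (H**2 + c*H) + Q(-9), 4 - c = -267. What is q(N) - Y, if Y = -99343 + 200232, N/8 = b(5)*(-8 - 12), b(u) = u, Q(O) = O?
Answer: -1129414/7 ≈ -1.6134e+5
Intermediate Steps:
c = 271 (c = 4 - 1*(-267) = 4 + 267 = 271)
N = -800 (N = 8*(5*(-8 - 12)) = 8*(5*(-20)) = 8*(-100) = -800)
q(H) = 9/7 - 271*H/7 - H**2/7 (q(H) = -((H**2 + 271*H) - 9)/7 = -(-9 + H**2 + 271*H)/7 = 9/7 - 271*H/7 - H**2/7)
Y = 100889
q(N) - Y = (9/7 - 271/7*(-800) - 1/7*(-800)**2) - 1*100889 = (9/7 + 216800/7 - 1/7*640000) - 100889 = (9/7 + 216800/7 - 640000/7) - 100889 = -423191/7 - 100889 = -1129414/7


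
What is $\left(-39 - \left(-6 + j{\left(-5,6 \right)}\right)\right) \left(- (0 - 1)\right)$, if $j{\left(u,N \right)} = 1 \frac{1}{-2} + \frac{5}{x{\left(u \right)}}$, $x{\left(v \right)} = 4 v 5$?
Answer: $- \frac{649}{20} \approx -32.45$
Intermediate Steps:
$x{\left(v \right)} = 20 v$
$j{\left(u,N \right)} = - \frac{1}{2} + \frac{1}{4 u}$ ($j{\left(u,N \right)} = 1 \frac{1}{-2} + \frac{5}{20 u} = 1 \left(- \frac{1}{2}\right) + 5 \frac{1}{20 u} = - \frac{1}{2} + \frac{1}{4 u}$)
$\left(-39 - \left(-6 + j{\left(-5,6 \right)}\right)\right) \left(- (0 - 1)\right) = \left(-39 + \left(- \frac{1 - -10}{4 \left(-5\right)} + 6\right)\right) \left(- (0 - 1)\right) = \left(-39 + \left(- \frac{\left(-1\right) \left(1 + 10\right)}{4 \cdot 5} + 6\right)\right) \left(\left(-1\right) \left(-1\right)\right) = \left(-39 + \left(- \frac{\left(-1\right) 11}{4 \cdot 5} + 6\right)\right) 1 = \left(-39 + \left(\left(-1\right) \left(- \frac{11}{20}\right) + 6\right)\right) 1 = \left(-39 + \left(\frac{11}{20} + 6\right)\right) 1 = \left(-39 + \frac{131}{20}\right) 1 = \left(- \frac{649}{20}\right) 1 = - \frac{649}{20}$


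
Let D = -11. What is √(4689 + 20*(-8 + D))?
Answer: √4309 ≈ 65.643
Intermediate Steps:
√(4689 + 20*(-8 + D)) = √(4689 + 20*(-8 - 11)) = √(4689 + 20*(-19)) = √(4689 - 380) = √4309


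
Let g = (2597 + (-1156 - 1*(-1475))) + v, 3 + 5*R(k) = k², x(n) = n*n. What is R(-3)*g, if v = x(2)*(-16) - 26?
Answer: 16956/5 ≈ 3391.2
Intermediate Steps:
x(n) = n²
v = -90 (v = 2²*(-16) - 26 = 4*(-16) - 26 = -64 - 26 = -90)
R(k) = -⅗ + k²/5
g = 2826 (g = (2597 + (-1156 - 1*(-1475))) - 90 = (2597 + (-1156 + 1475)) - 90 = (2597 + 319) - 90 = 2916 - 90 = 2826)
R(-3)*g = (-⅗ + (⅕)*(-3)²)*2826 = (-⅗ + (⅕)*9)*2826 = (-⅗ + 9/5)*2826 = (6/5)*2826 = 16956/5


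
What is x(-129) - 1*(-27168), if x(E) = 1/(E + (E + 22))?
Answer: 6411647/236 ≈ 27168.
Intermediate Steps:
x(E) = 1/(22 + 2*E) (x(E) = 1/(E + (22 + E)) = 1/(22 + 2*E))
x(-129) - 1*(-27168) = 1/(2*(11 - 129)) - 1*(-27168) = (½)/(-118) + 27168 = (½)*(-1/118) + 27168 = -1/236 + 27168 = 6411647/236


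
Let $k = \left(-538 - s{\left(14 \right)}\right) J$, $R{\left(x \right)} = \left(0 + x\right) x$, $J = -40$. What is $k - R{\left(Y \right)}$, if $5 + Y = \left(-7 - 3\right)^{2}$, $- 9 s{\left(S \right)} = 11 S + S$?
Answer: $\frac{35245}{3} \approx 11748.0$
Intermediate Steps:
$s{\left(S \right)} = - \frac{4 S}{3}$ ($s{\left(S \right)} = - \frac{11 S + S}{9} = - \frac{12 S}{9} = - \frac{4 S}{3}$)
$Y = 95$ ($Y = -5 + \left(-7 - 3\right)^{2} = -5 + \left(-10\right)^{2} = -5 + 100 = 95$)
$R{\left(x \right)} = x^{2}$ ($R{\left(x \right)} = x x = x^{2}$)
$k = \frac{62320}{3}$ ($k = \left(-538 - \left(- \frac{4}{3}\right) 14\right) \left(-40\right) = \left(-538 - - \frac{56}{3}\right) \left(-40\right) = \left(-538 + \frac{56}{3}\right) \left(-40\right) = \left(- \frac{1558}{3}\right) \left(-40\right) = \frac{62320}{3} \approx 20773.0$)
$k - R{\left(Y \right)} = \frac{62320}{3} - 95^{2} = \frac{62320}{3} - 9025 = \frac{35245}{3}$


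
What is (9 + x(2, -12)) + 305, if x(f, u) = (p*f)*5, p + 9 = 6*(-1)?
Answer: 164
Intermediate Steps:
p = -15 (p = -9 + 6*(-1) = -9 - 6 = -15)
x(f, u) = -75*f (x(f, u) = -15*f*5 = -75*f)
(9 + x(2, -12)) + 305 = (9 - 75*2) + 305 = (9 - 150) + 305 = -141 + 305 = 164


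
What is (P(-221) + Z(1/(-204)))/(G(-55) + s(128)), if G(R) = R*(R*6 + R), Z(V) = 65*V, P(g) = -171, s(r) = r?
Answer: -34949/4345812 ≈ -0.0080420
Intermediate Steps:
G(R) = 7*R² (G(R) = R*(6*R + R) = R*(7*R) = 7*R²)
(P(-221) + Z(1/(-204)))/(G(-55) + s(128)) = (-171 + 65/(-204))/(7*(-55)² + 128) = (-171 + 65*(-1/204))/(7*3025 + 128) = (-171 - 65/204)/(21175 + 128) = -34949/204/21303 = -34949/204*1/21303 = -34949/4345812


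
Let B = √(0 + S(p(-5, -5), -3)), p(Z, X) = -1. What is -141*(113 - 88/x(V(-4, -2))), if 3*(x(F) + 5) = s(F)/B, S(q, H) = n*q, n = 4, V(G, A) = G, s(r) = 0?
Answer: -92073/5 ≈ -18415.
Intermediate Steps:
S(q, H) = 4*q
B = 2*I (B = √(0 + 4*(-1)) = √(0 - 4) = √(-4) = 2*I ≈ 2.0*I)
x(F) = -5 (x(F) = -5 + (0/((2*I)))/3 = -5 + (0*(-I/2))/3 = -5 + (⅓)*0 = -5 + 0 = -5)
-141*(113 - 88/x(V(-4, -2))) = -141*(113 - 88/(-5)) = -141*(113 - 88*(-⅕)) = -141*(113 + 88/5) = -141*653/5 = -92073/5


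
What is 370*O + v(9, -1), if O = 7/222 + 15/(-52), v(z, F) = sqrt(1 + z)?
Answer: -7415/78 + sqrt(10) ≈ -91.902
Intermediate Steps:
O = -1483/5772 (O = 7*(1/222) + 15*(-1/52) = 7/222 - 15/52 = -1483/5772 ≈ -0.25693)
370*O + v(9, -1) = 370*(-1483/5772) + sqrt(1 + 9) = -7415/78 + sqrt(10)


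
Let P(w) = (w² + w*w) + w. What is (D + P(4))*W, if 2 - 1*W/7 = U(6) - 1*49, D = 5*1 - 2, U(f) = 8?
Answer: 11739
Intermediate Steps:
D = 3 (D = 5 - 2 = 3)
W = 301 (W = 14 - 7*(8 - 1*49) = 14 - 7*(8 - 49) = 14 - 7*(-41) = 14 + 287 = 301)
P(w) = w + 2*w² (P(w) = (w² + w²) + w = 2*w² + w = w + 2*w²)
(D + P(4))*W = (3 + 4*(1 + 2*4))*301 = (3 + 4*(1 + 8))*301 = (3 + 4*9)*301 = (3 + 36)*301 = 39*301 = 11739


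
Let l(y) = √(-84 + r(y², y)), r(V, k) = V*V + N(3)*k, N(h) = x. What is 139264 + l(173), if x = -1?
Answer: 139264 + 4*√55984049 ≈ 1.6919e+5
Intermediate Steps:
N(h) = -1
r(V, k) = V² - k (r(V, k) = V*V - k = V² - k)
l(y) = √(-84 + y⁴ - y) (l(y) = √(-84 + ((y²)² - y)) = √(-84 + (y⁴ - y)) = √(-84 + y⁴ - y))
139264 + l(173) = 139264 + √(-84 + 173⁴ - 1*173) = 139264 + √(-84 + 895745041 - 173) = 139264 + √895744784 = 139264 + 4*√55984049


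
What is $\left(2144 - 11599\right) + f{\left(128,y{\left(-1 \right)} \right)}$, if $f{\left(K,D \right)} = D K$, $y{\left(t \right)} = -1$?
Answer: $-9583$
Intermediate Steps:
$\left(2144 - 11599\right) + f{\left(128,y{\left(-1 \right)} \right)} = \left(2144 - 11599\right) - 128 = -9455 - 128 = -9583$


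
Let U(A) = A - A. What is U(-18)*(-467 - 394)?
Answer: 0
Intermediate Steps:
U(A) = 0
U(-18)*(-467 - 394) = 0*(-467 - 394) = 0*(-861) = 0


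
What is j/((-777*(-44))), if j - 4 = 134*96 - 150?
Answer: 6359/17094 ≈ 0.37200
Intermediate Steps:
j = 12718 (j = 4 + (134*96 - 150) = 4 + (12864 - 150) = 4 + 12714 = 12718)
j/((-777*(-44))) = 12718/((-777*(-44))) = 12718/34188 = 12718*(1/34188) = 6359/17094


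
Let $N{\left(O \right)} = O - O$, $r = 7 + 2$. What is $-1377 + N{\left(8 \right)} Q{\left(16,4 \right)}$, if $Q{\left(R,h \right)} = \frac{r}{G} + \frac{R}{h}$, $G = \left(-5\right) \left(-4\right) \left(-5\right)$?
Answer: $-1377$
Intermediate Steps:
$G = -100$ ($G = 20 \left(-5\right) = -100$)
$r = 9$
$Q{\left(R,h \right)} = - \frac{9}{100} + \frac{R}{h}$ ($Q{\left(R,h \right)} = \frac{9}{-100} + \frac{R}{h} = 9 \left(- \frac{1}{100}\right) + \frac{R}{h} = - \frac{9}{100} + \frac{R}{h}$)
$N{\left(O \right)} = 0$
$-1377 + N{\left(8 \right)} Q{\left(16,4 \right)} = -1377 + 0 \left(- \frac{9}{100} + \frac{16}{4}\right) = -1377 + 0 \left(- \frac{9}{100} + 16 \cdot \frac{1}{4}\right) = -1377 + 0 \left(- \frac{9}{100} + 4\right) = -1377 + 0 \cdot \frac{391}{100} = -1377 + 0 = -1377$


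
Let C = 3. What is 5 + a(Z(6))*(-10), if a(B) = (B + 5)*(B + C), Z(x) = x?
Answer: -985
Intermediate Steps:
a(B) = (3 + B)*(5 + B) (a(B) = (B + 5)*(B + 3) = (5 + B)*(3 + B) = (3 + B)*(5 + B))
5 + a(Z(6))*(-10) = 5 + (15 + 6² + 8*6)*(-10) = 5 + (15 + 36 + 48)*(-10) = 5 + 99*(-10) = 5 - 990 = -985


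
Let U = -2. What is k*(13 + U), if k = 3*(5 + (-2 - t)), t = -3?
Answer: 198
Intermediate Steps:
k = 18 (k = 3*(5 + (-2 - 1*(-3))) = 3*(5 + (-2 + 3)) = 3*(5 + 1) = 3*6 = 18)
k*(13 + U) = 18*(13 - 2) = 18*11 = 198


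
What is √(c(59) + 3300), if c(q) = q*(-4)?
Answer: 2*√766 ≈ 55.353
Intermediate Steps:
c(q) = -4*q
√(c(59) + 3300) = √(-4*59 + 3300) = √(-236 + 3300) = √3064 = 2*√766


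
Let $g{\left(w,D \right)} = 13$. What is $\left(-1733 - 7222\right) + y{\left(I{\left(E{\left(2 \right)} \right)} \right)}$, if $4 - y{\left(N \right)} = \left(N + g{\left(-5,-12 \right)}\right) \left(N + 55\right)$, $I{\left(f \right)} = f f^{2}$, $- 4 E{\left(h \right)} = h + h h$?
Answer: $- \frac{604665}{64} \approx -9447.9$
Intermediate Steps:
$E{\left(h \right)} = - \frac{h}{4} - \frac{h^{2}}{4}$ ($E{\left(h \right)} = - \frac{h + h h}{4} = - \frac{h + h^{2}}{4} = - \frac{h}{4} - \frac{h^{2}}{4}$)
$I{\left(f \right)} = f^{3}$
$y{\left(N \right)} = 4 - \left(13 + N\right) \left(55 + N\right)$ ($y{\left(N \right)} = 4 - \left(N + 13\right) \left(N + 55\right) = 4 - \left(13 + N\right) \left(55 + N\right)$)
$\left(-1733 - 7222\right) + y{\left(I{\left(E{\left(2 \right)} \right)} \right)} = \left(-1733 - 7222\right) - \left(711 + \left(\left(\left(- \frac{1}{4}\right) 2 \left(1 + 2\right)\right)^{3}\right)^{2} + 68 \left(- \frac{\left(1 + 2\right)^{3}}{8}\right)\right) = -8955 - \left(711 - \frac{459}{2} + \left(\left(\left(- \frac{1}{4}\right) 2 \cdot 3\right)^{3}\right)^{2}\right) = -8955 - \left(711 - \frac{459}{2} + \left(\left(- \frac{3}{2}\right)^{3}\right)^{2}\right) = -8955 - \frac{31545}{64} = - \frac{604665}{64}$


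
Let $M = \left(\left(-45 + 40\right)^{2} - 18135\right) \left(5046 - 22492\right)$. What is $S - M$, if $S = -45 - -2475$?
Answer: $-315944630$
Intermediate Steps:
$S = 2430$ ($S = -45 + 2475 = 2430$)
$M = 315947060$ ($M = \left(\left(-5\right)^{2} - 18135\right) \left(-17446\right) = \left(25 - 18135\right) \left(-17446\right) = \left(-18110\right) \left(-17446\right) = 315947060$)
$S - M = 2430 - 315947060 = -315944630$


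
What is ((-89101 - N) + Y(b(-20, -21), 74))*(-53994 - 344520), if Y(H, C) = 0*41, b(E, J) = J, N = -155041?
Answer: -26278013160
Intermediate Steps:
Y(H, C) = 0
((-89101 - N) + Y(b(-20, -21), 74))*(-53994 - 344520) = ((-89101 - 1*(-155041)) + 0)*(-53994 - 344520) = ((-89101 + 155041) + 0)*(-398514) = (65940 + 0)*(-398514) = 65940*(-398514) = -26278013160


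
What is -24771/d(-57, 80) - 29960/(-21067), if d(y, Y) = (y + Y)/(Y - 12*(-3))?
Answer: -2631912484/21067 ≈ -1.2493e+5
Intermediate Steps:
d(y, Y) = (Y + y)/(36 + Y) (d(y, Y) = (Y + y)/(Y + 36) = (Y + y)/(36 + Y))
-24771/d(-57, 80) - 29960/(-21067) = -24771*(36 + 80)/(80 - 57) - 29960/(-21067) = -24771/(23/116) - 29960*(-1/21067) = -24771/((1/116)*23) + 29960/21067 = -24771/23/116 + 29960/21067 = -24771*116/23 + 29960/21067 = -124932 + 29960/21067 = -2631912484/21067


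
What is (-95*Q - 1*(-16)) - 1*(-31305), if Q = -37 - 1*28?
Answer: 37496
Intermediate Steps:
Q = -65 (Q = -37 - 28 = -65)
(-95*Q - 1*(-16)) - 1*(-31305) = (-95*(-65) - 1*(-16)) - 1*(-31305) = (6175 + 16) + 31305 = 6191 + 31305 = 37496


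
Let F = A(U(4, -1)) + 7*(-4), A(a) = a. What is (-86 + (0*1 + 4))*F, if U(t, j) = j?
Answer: 2378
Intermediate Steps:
F = -29 (F = -1 + 7*(-4) = -1 - 28 = -29)
(-86 + (0*1 + 4))*F = (-86 + (0*1 + 4))*(-29) = (-86 + (0 + 4))*(-29) = (-86 + 4)*(-29) = -82*(-29) = 2378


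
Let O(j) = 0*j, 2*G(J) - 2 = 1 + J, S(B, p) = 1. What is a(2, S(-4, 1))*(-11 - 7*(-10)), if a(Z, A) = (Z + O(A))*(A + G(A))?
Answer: 354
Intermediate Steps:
G(J) = 3/2 + J/2 (G(J) = 1 + (1 + J)/2 = 1 + (½ + J/2) = 3/2 + J/2)
O(j) = 0
a(Z, A) = Z*(3/2 + 3*A/2) (a(Z, A) = (Z + 0)*(A + (3/2 + A/2)) = Z*(3/2 + 3*A/2))
a(2, S(-4, 1))*(-11 - 7*(-10)) = ((3/2)*2*(1 + 1))*(-11 - 7*(-10)) = ((3/2)*2*2)*(-11 + 70) = 6*59 = 354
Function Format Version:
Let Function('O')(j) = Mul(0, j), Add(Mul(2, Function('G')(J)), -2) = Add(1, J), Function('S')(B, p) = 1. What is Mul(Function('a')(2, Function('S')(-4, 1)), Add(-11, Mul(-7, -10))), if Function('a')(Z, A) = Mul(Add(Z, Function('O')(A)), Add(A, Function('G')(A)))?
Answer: 354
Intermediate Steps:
Function('G')(J) = Add(Rational(3, 2), Mul(Rational(1, 2), J)) (Function('G')(J) = Add(1, Mul(Rational(1, 2), Add(1, J))) = Add(1, Add(Rational(1, 2), Mul(Rational(1, 2), J))) = Add(Rational(3, 2), Mul(Rational(1, 2), J)))
Function('O')(j) = 0
Function('a')(Z, A) = Mul(Z, Add(Rational(3, 2), Mul(Rational(3, 2), A))) (Function('a')(Z, A) = Mul(Add(Z, 0), Add(A, Add(Rational(3, 2), Mul(Rational(1, 2), A)))) = Mul(Z, Add(Rational(3, 2), Mul(Rational(3, 2), A))))
Mul(Function('a')(2, Function('S')(-4, 1)), Add(-11, Mul(-7, -10))) = Mul(Mul(Rational(3, 2), 2, Add(1, 1)), Add(-11, Mul(-7, -10))) = Mul(Mul(Rational(3, 2), 2, 2), Add(-11, 70)) = Mul(6, 59) = 354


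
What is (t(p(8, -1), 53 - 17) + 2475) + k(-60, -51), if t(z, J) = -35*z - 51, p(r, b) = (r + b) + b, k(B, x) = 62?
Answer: 2276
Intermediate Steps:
p(r, b) = r + 2*b (p(r, b) = (b + r) + b = r + 2*b)
t(z, J) = -51 - 35*z
(t(p(8, -1), 53 - 17) + 2475) + k(-60, -51) = ((-51 - 35*(8 + 2*(-1))) + 2475) + 62 = ((-51 - 35*(8 - 2)) + 2475) + 62 = ((-51 - 35*6) + 2475) + 62 = ((-51 - 210) + 2475) + 62 = (-261 + 2475) + 62 = 2214 + 62 = 2276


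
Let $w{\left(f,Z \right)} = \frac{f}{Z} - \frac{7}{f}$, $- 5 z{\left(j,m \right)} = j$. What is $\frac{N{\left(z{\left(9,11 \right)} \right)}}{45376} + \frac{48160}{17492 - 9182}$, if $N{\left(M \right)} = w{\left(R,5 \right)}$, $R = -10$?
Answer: $\frac{2185297357}{377074560} \approx 5.7954$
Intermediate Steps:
$z{\left(j,m \right)} = - \frac{j}{5}$
$w{\left(f,Z \right)} = - \frac{7}{f} + \frac{f}{Z}$
$N{\left(M \right)} = - \frac{13}{10}$ ($N{\left(M \right)} = - \frac{7}{-10} - \frac{10}{5} = \left(-7\right) \left(- \frac{1}{10}\right) - 2 = \frac{7}{10} - 2 = - \frac{13}{10}$)
$\frac{N{\left(z{\left(9,11 \right)} \right)}}{45376} + \frac{48160}{17492 - 9182} = - \frac{13}{10 \cdot 45376} + \frac{48160}{17492 - 9182} = \left(- \frac{13}{10}\right) \frac{1}{45376} + \frac{48160}{8310} = - \frac{13}{453760} + 48160 \cdot \frac{1}{8310} = - \frac{13}{453760} + \frac{4816}{831} = \frac{2185297357}{377074560}$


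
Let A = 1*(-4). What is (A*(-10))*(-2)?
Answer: -80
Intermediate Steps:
A = -4
(A*(-10))*(-2) = -4*(-10)*(-2) = 40*(-2) = -80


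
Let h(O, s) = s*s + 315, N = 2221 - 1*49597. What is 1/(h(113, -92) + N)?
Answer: -1/38597 ≈ -2.5909e-5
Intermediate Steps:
N = -47376 (N = 2221 - 49597 = -47376)
h(O, s) = 315 + s² (h(O, s) = s² + 315 = 315 + s²)
1/(h(113, -92) + N) = 1/((315 + (-92)²) - 47376) = 1/((315 + 8464) - 47376) = 1/(8779 - 47376) = 1/(-38597) = -1/38597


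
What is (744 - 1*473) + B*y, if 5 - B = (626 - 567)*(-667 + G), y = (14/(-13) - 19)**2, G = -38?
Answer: 217990723/13 ≈ 1.6769e+7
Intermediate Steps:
y = 68121/169 (y = (14*(-1/13) - 19)**2 = (-14/13 - 19)**2 = (-261/13)**2 = 68121/169 ≈ 403.08)
B = 41600 (B = 5 - (626 - 567)*(-667 - 38) = 5 - 59*(-705) = 5 - 1*(-41595) = 5 + 41595 = 41600)
(744 - 1*473) + B*y = (744 - 1*473) + 41600*(68121/169) = (744 - 473) + 217987200/13 = 271 + 217987200/13 = 217990723/13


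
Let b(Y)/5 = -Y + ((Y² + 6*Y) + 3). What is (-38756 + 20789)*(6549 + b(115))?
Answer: -1357658388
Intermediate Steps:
b(Y) = 15 + 5*Y² + 25*Y (b(Y) = 5*(-Y + ((Y² + 6*Y) + 3)) = 5*(-Y + (3 + Y² + 6*Y)) = 5*(3 + Y² + 5*Y) = 15 + 5*Y² + 25*Y)
(-38756 + 20789)*(6549 + b(115)) = (-38756 + 20789)*(6549 + (15 + 5*115² + 25*115)) = -17967*(6549 + (15 + 5*13225 + 2875)) = -17967*(6549 + (15 + 66125 + 2875)) = -17967*(6549 + 69015) = -17967*75564 = -1357658388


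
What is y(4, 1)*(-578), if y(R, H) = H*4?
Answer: -2312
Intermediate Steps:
y(R, H) = 4*H
y(4, 1)*(-578) = (4*1)*(-578) = 4*(-578) = -2312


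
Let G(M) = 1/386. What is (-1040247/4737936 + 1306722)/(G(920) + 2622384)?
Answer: 79659645596679/159864313422520 ≈ 0.49830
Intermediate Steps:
G(M) = 1/386
(-1040247/4737936 + 1306722)/(G(920) + 2622384) = (-1040247/4737936 + 1306722)/(1/386 + 2622384) = (-1040247*1/4737936 + 1306722)/(1012240225/386) = (-346749/1579312 + 1306722)*(386/1012240225) = (2063721388515/1579312)*(386/1012240225) = 79659645596679/159864313422520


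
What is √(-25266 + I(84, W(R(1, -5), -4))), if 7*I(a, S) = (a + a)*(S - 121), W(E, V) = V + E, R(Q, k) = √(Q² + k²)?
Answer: √(-28266 + 24*√26) ≈ 167.76*I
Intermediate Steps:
W(E, V) = E + V
I(a, S) = 2*a*(-121 + S)/7 (I(a, S) = ((a + a)*(S - 121))/7 = ((2*a)*(-121 + S))/7 = (2*a*(-121 + S))/7 = 2*a*(-121 + S)/7)
√(-25266 + I(84, W(R(1, -5), -4))) = √(-25266 + (2/7)*84*(-121 + (√(1² + (-5)²) - 4))) = √(-25266 + (2/7)*84*(-121 + (√(1 + 25) - 4))) = √(-25266 + (2/7)*84*(-121 + (√26 - 4))) = √(-25266 + (2/7)*84*(-121 + (-4 + √26))) = √(-25266 + (2/7)*84*(-125 + √26)) = √(-25266 + (-3000 + 24*√26)) = √(-28266 + 24*√26)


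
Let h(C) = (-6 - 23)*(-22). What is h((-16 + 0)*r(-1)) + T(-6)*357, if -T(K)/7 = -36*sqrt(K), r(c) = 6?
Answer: 638 + 89964*I*sqrt(6) ≈ 638.0 + 2.2037e+5*I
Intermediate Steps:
T(K) = 252*sqrt(K) (T(K) = -(-252)*sqrt(K) = 252*sqrt(K))
h(C) = 638 (h(C) = -29*(-22) = 638)
h((-16 + 0)*r(-1)) + T(-6)*357 = 638 + (252*sqrt(-6))*357 = 638 + (252*(I*sqrt(6)))*357 = 638 + (252*I*sqrt(6))*357 = 638 + 89964*I*sqrt(6)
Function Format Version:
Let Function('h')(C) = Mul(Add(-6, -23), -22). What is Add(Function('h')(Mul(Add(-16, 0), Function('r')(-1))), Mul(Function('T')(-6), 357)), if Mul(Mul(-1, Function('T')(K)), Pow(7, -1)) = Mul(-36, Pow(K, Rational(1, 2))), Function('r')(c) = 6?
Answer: Add(638, Mul(89964, I, Pow(6, Rational(1, 2)))) ≈ Add(638.00, Mul(2.2037e+5, I))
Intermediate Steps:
Function('T')(K) = Mul(252, Pow(K, Rational(1, 2))) (Function('T')(K) = Mul(-7, Mul(-36, Pow(K, Rational(1, 2)))) = Mul(252, Pow(K, Rational(1, 2))))
Function('h')(C) = 638 (Function('h')(C) = Mul(-29, -22) = 638)
Add(Function('h')(Mul(Add(-16, 0), Function('r')(-1))), Mul(Function('T')(-6), 357)) = Add(638, Mul(Mul(252, Pow(-6, Rational(1, 2))), 357)) = Add(638, Mul(Mul(252, Mul(I, Pow(6, Rational(1, 2)))), 357)) = Add(638, Mul(Mul(252, I, Pow(6, Rational(1, 2))), 357)) = Add(638, Mul(89964, I, Pow(6, Rational(1, 2))))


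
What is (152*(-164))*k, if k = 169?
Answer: -4212832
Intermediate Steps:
(152*(-164))*k = (152*(-164))*169 = -24928*169 = -4212832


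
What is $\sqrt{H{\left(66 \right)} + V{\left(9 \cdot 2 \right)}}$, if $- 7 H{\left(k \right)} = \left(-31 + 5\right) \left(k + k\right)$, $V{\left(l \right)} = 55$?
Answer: $\frac{\sqrt{26719}}{7} \approx 23.351$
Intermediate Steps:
$H{\left(k \right)} = \frac{52 k}{7}$ ($H{\left(k \right)} = - \frac{\left(-31 + 5\right) \left(k + k\right)}{7} = - \frac{\left(-26\right) 2 k}{7} = - \frac{\left(-52\right) k}{7} = \frac{52 k}{7}$)
$\sqrt{H{\left(66 \right)} + V{\left(9 \cdot 2 \right)}} = \sqrt{\frac{52}{7} \cdot 66 + 55} = \sqrt{\frac{3432}{7} + 55} = \sqrt{\frac{3817}{7}} = \frac{\sqrt{26719}}{7}$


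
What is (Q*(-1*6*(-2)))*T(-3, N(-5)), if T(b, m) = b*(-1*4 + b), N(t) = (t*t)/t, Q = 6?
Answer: 1512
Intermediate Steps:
N(t) = t (N(t) = t²/t = t)
T(b, m) = b*(-4 + b)
(Q*(-1*6*(-2)))*T(-3, N(-5)) = (6*(-1*6*(-2)))*(-3*(-4 - 3)) = (6*(-6*(-2)))*(-3*(-7)) = (6*12)*21 = 72*21 = 1512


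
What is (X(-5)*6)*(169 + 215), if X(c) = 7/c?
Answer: -16128/5 ≈ -3225.6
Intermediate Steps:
(X(-5)*6)*(169 + 215) = ((7/(-5))*6)*(169 + 215) = ((7*(-⅕))*6)*384 = -7/5*6*384 = -42/5*384 = -16128/5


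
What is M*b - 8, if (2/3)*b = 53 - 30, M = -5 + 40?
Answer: 2399/2 ≈ 1199.5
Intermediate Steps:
M = 35
b = 69/2 (b = 3*(53 - 30)/2 = (3/2)*23 = 69/2 ≈ 34.500)
M*b - 8 = 35*(69/2) - 8 = 2415/2 - 8 = 2399/2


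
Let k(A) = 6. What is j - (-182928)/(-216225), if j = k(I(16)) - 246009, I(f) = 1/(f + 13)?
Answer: -17730727201/72075 ≈ -2.4600e+5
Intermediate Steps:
I(f) = 1/(13 + f)
j = -246003 (j = 6 - 246009 = -246003)
j - (-182928)/(-216225) = -246003 - (-182928)/(-216225) = -246003 - (-182928)*(-1)/216225 = -246003 - 1*60976/72075 = -246003 - 60976/72075 = -17730727201/72075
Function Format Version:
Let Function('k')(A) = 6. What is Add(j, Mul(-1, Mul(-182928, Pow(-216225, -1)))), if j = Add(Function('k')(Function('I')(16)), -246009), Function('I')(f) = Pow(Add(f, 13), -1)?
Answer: Rational(-17730727201, 72075) ≈ -2.4600e+5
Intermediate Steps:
Function('I')(f) = Pow(Add(13, f), -1)
j = -246003 (j = Add(6, -246009) = -246003)
Add(j, Mul(-1, Mul(-182928, Pow(-216225, -1)))) = Add(-246003, Mul(-1, Mul(-182928, Pow(-216225, -1)))) = Add(-246003, Mul(-1, Mul(-182928, Rational(-1, 216225)))) = Add(-246003, Mul(-1, Rational(60976, 72075))) = Add(-246003, Rational(-60976, 72075)) = Rational(-17730727201, 72075)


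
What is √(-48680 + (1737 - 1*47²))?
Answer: 128*I*√3 ≈ 221.7*I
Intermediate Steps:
√(-48680 + (1737 - 1*47²)) = √(-48680 + (1737 - 1*2209)) = √(-48680 + (1737 - 2209)) = √(-48680 - 472) = √(-49152) = 128*I*√3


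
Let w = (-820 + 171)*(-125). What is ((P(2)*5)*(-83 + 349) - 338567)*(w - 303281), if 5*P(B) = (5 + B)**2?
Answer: 72319109148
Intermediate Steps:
w = 81125 (w = -649*(-125) = 81125)
P(B) = (5 + B)**2/5
((P(2)*5)*(-83 + 349) - 338567)*(w - 303281) = ((((5 + 2)**2/5)*5)*(-83 + 349) - 338567)*(81125 - 303281) = ((((1/5)*7**2)*5)*266 - 338567)*(-222156) = ((((1/5)*49)*5)*266 - 338567)*(-222156) = (((49/5)*5)*266 - 338567)*(-222156) = (49*266 - 338567)*(-222156) = (13034 - 338567)*(-222156) = -325533*(-222156) = 72319109148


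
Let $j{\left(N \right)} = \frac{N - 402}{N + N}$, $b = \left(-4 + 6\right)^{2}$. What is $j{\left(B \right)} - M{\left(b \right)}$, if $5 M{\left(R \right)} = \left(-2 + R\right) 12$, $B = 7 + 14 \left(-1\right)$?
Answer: $\frac{1709}{70} \approx 24.414$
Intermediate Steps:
$b = 4$ ($b = 2^{2} = 4$)
$B = -7$ ($B = 7 - 14 = -7$)
$M{\left(R \right)} = - \frac{24}{5} + \frac{12 R}{5}$ ($M{\left(R \right)} = \frac{\left(-2 + R\right) 12}{5} = \frac{-24 + 12 R}{5} = - \frac{24}{5} + \frac{12 R}{5}$)
$j{\left(N \right)} = \frac{-402 + N}{2 N}$
$j{\left(B \right)} - M{\left(b \right)} = \frac{-402 - 7}{2 \left(-7\right)} - \left(- \frac{24}{5} + \frac{12}{5} \cdot 4\right) = \frac{1}{2} \left(- \frac{1}{7}\right) \left(-409\right) - \left(- \frac{24}{5} + \frac{48}{5}\right) = \frac{409}{14} - \frac{24}{5} = \frac{1709}{70}$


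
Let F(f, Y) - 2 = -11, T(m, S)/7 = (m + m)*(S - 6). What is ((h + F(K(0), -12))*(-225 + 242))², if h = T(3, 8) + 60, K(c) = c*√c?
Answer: 5267025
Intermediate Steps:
K(c) = c^(3/2)
T(m, S) = 14*m*(-6 + S) (T(m, S) = 7*((m + m)*(S - 6)) = 7*((2*m)*(-6 + S)) = 7*(2*m*(-6 + S)) = 14*m*(-6 + S))
F(f, Y) = -9 (F(f, Y) = 2 - 11 = -9)
h = 144 (h = 14*3*(-6 + 8) + 60 = 14*3*2 + 60 = 84 + 60 = 144)
((h + F(K(0), -12))*(-225 + 242))² = ((144 - 9)*(-225 + 242))² = (135*17)² = 2295² = 5267025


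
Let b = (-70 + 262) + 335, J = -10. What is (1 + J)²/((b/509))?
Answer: 41229/527 ≈ 78.233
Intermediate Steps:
b = 527 (b = 192 + 335 = 527)
(1 + J)²/((b/509)) = (1 - 10)²/((527/509)) = (-9)²/((527*(1/509))) = 81/(527/509) = 81*(509/527) = 41229/527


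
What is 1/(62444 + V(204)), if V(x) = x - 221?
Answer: 1/62427 ≈ 1.6019e-5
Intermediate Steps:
V(x) = -221 + x
1/(62444 + V(204)) = 1/(62444 + (-221 + 204)) = 1/(62444 - 17) = 1/62427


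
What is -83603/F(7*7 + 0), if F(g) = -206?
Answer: 83603/206 ≈ 405.84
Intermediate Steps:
-83603/F(7*7 + 0) = -83603/(-206) = -83603*(-1/206) = 83603/206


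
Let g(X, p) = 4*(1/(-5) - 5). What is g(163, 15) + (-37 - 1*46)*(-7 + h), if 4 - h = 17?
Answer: 8196/5 ≈ 1639.2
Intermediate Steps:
h = -13 (h = 4 - 1*17 = 4 - 17 = -13)
g(X, p) = -104/5 (g(X, p) = 4*(-1/5 - 5) = 4*(-26/5) = -104/5)
g(163, 15) + (-37 - 1*46)*(-7 + h) = -104/5 + (-37 - 1*46)*(-7 - 13) = -104/5 + (-37 - 46)*(-20) = -104/5 - 83*(-20) = -104/5 + 1660 = 8196/5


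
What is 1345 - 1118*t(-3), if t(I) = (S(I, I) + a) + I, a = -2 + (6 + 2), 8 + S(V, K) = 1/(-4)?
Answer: 14429/2 ≈ 7214.5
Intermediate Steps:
S(V, K) = -33/4 (S(V, K) = -8 + 1/(-4) = -8 - ¼ = -33/4)
a = 6 (a = -2 + 8 = 6)
t(I) = -9/4 + I (t(I) = (-33/4 + 6) + I = -9/4 + I)
1345 - 1118*t(-3) = 1345 - 1118*(-9/4 - 3) = 1345 - 1118*(-21/4) = 1345 + 11739/2 = 14429/2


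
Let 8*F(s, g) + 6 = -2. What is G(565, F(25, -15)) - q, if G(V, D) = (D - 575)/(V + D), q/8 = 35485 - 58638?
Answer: 8705480/47 ≈ 1.8522e+5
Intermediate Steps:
q = -185224 (q = 8*(35485 - 58638) = 8*(-23153) = -185224)
F(s, g) = -1 (F(s, g) = -¾ + (⅛)*(-2) = -¾ - ¼ = -1)
G(V, D) = (-575 + D)/(D + V)
G(565, F(25, -15)) - q = (-575 - 1)/(-1 + 565) - 1*(-185224) = -576/564 + 185224 = (1/564)*(-576) + 185224 = -48/47 + 185224 = 8705480/47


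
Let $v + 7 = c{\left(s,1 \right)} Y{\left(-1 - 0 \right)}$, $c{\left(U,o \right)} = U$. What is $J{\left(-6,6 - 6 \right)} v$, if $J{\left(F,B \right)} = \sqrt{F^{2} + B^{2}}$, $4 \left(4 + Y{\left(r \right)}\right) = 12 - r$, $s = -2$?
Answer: $-33$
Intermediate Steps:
$Y{\left(r \right)} = -1 - \frac{r}{4}$ ($Y{\left(r \right)} = -4 + \frac{12 - r}{4} = -4 - \left(-3 + \frac{r}{4}\right) = -1 - \frac{r}{4}$)
$J{\left(F,B \right)} = \sqrt{B^{2} + F^{2}}$
$v = - \frac{11}{2}$ ($v = -7 - 2 \left(-1 - \frac{-1 - 0}{4}\right) = -7 - 2 \left(-1 - \frac{-1 + 0}{4}\right) = -7 - 2 \left(-1 - - \frac{1}{4}\right) = -7 - 2 \left(-1 + \frac{1}{4}\right) = -7 - - \frac{3}{2} = -7 + \frac{3}{2} = - \frac{11}{2} \approx -5.5$)
$J{\left(-6,6 - 6 \right)} v = \sqrt{\left(6 - 6\right)^{2} + \left(-6\right)^{2}} \left(- \frac{11}{2}\right) = \sqrt{\left(6 - 6\right)^{2} + 36} \left(- \frac{11}{2}\right) = \sqrt{0^{2} + 36} \left(- \frac{11}{2}\right) = \sqrt{0 + 36} \left(- \frac{11}{2}\right) = \sqrt{36} \left(- \frac{11}{2}\right) = 6 \left(- \frac{11}{2}\right) = -33$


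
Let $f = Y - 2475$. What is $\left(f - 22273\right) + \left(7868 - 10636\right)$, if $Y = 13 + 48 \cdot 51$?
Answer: $-25055$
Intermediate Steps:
$Y = 2461$ ($Y = 13 + 2448 = 2461$)
$f = -14$ ($f = 2461 - 2475 = -14$)
$\left(f - 22273\right) + \left(7868 - 10636\right) = \left(-14 - 22273\right) + \left(7868 - 10636\right) = -22287 + \left(7868 - 10636\right) = -22287 - 2768 = -25055$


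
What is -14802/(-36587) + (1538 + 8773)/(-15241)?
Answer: -151651275/557622467 ≈ -0.27196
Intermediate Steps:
-14802/(-36587) + (1538 + 8773)/(-15241) = -14802*(-1/36587) + 10311*(-1/15241) = 14802/36587 - 10311/15241 = -151651275/557622467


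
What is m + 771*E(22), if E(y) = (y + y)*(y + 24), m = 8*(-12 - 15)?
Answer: 1560288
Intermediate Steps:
m = -216 (m = 8*(-27) = -216)
E(y) = 2*y*(24 + y) (E(y) = (2*y)*(24 + y) = 2*y*(24 + y))
m + 771*E(22) = -216 + 771*(2*22*(24 + 22)) = -216 + 771*(2*22*46) = -216 + 771*2024 = -216 + 1560504 = 1560288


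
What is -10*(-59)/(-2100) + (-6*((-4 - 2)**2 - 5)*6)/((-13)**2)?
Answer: -244331/35490 ≈ -6.8845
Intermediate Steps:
-10*(-59)/(-2100) + (-6*((-4 - 2)**2 - 5)*6)/((-13)**2) = 590*(-1/2100) - 6*((-6)**2 - 5)*6/169 = -59/210 - 6*(36 - 5)*6*(1/169) = -59/210 - 186*6*(1/169) = -59/210 - 6*186*(1/169) = -59/210 - 1116*1/169 = -59/210 - 1116/169 = -244331/35490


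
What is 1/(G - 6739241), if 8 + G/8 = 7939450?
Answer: 1/56776295 ≈ 1.7613e-8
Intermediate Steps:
G = 63515536 (G = -64 + 8*7939450 = -64 + 63515600 = 63515536)
1/(G - 6739241) = 1/(63515536 - 6739241) = 1/56776295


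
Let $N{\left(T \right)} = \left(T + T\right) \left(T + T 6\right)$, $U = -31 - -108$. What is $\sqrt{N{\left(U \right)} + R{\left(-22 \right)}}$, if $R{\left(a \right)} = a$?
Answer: $2 \sqrt{20746} \approx 288.07$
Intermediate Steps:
$U = 77$ ($U = -31 + 108 = 77$)
$N{\left(T \right)} = 14 T^{2}$ ($N{\left(T \right)} = 2 T \left(T + 6 T\right) = 2 T 7 T = 14 T^{2}$)
$\sqrt{N{\left(U \right)} + R{\left(-22 \right)}} = \sqrt{14 \cdot 77^{2} - 22} = \sqrt{14 \cdot 5929 - 22} = \sqrt{83006 - 22} = \sqrt{82984} = 2 \sqrt{20746}$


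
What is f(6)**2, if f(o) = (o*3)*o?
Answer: 11664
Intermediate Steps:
f(o) = 3*o**2 (f(o) = (3*o)*o = 3*o**2)
f(6)**2 = (3*6**2)**2 = (3*36)**2 = 108**2 = 11664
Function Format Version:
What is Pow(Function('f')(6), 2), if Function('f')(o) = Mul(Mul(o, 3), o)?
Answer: 11664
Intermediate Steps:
Function('f')(o) = Mul(3, Pow(o, 2)) (Function('f')(o) = Mul(Mul(3, o), o) = Mul(3, Pow(o, 2)))
Pow(Function('f')(6), 2) = Pow(Mul(3, Pow(6, 2)), 2) = Pow(Mul(3, 36), 2) = Pow(108, 2) = 11664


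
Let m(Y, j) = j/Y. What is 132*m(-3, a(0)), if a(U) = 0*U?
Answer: 0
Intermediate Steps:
a(U) = 0
132*m(-3, a(0)) = 132*(0/(-3)) = 132*(0*(-⅓)) = 132*0 = 0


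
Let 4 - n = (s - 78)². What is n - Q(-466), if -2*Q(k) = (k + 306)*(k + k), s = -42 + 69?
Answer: 71963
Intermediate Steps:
s = 27
Q(k) = -k*(306 + k) (Q(k) = -(k + 306)*(k + k)/2 = -(306 + k)*2*k/2 = -k*(306 + k))
n = -2597 (n = 4 - (27 - 78)² = 4 - 1*(-51)² = 4 - 1*2601 = 4 - 2601 = -2597)
n - Q(-466) = -2597 - (-1)*(-466)*(306 - 466) = -2597 - (-1)*(-466)*(-160) = -2597 - 1*(-74560) = -2597 + 74560 = 71963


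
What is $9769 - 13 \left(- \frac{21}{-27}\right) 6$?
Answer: $\frac{29125}{3} \approx 9708.3$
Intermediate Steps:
$9769 - 13 \left(- \frac{21}{-27}\right) 6 = 9769 - 13 \left(\left(-21\right) \left(- \frac{1}{27}\right)\right) 6 = 9769 - 13 \cdot \frac{7}{9} \cdot 6 = 9769 - \frac{91}{9} \cdot 6 = 9769 - \frac{182}{3} = \frac{29125}{3}$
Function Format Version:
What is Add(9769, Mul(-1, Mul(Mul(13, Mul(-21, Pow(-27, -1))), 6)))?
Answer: Rational(29125, 3) ≈ 9708.3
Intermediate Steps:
Add(9769, Mul(-1, Mul(Mul(13, Mul(-21, Pow(-27, -1))), 6))) = Add(9769, Mul(-1, Mul(Mul(13, Mul(-21, Rational(-1, 27))), 6))) = Add(9769, Mul(-1, Mul(Mul(13, Rational(7, 9)), 6))) = Add(9769, Mul(-1, Mul(Rational(91, 9), 6))) = Add(9769, Mul(-1, Rational(182, 3))) = Add(9769, Rational(-182, 3)) = Rational(29125, 3)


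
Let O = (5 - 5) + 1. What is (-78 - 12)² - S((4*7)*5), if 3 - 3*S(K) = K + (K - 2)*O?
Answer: 24575/3 ≈ 8191.7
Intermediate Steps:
O = 1 (O = 0 + 1 = 1)
S(K) = 5/3 - 2*K/3 (S(K) = 1 - (K + (K - 2)*1)/3 = 1 - (K + (-2 + K)*1)/3 = 1 - (K + (-2 + K))/3 = 1 - (-2 + 2*K)/3 = 1 + (⅔ - 2*K/3) = 5/3 - 2*K/3)
(-78 - 12)² - S((4*7)*5) = (-78 - 12)² - (5/3 - 2*4*7*5/3) = (-90)² - (5/3 - 56*5/3) = 8100 - (5/3 - ⅔*140) = 8100 - (5/3 - 280/3) = 8100 - 1*(-275/3) = 8100 + 275/3 = 24575/3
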